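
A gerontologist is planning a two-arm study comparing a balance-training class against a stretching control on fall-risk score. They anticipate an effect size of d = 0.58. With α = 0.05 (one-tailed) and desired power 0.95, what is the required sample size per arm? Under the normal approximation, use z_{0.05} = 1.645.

n = 65 per group

For two independent groups with equal n: n = 2·((z_{α} + z_β) / d)².
z_{α} + z_β = 1.645 + 1.645 = 3.290.
n = 2 × (3.290 / 0.58)² = 2 × 5.672² = 2 × 32.18 = 64.4.
Round up to the next whole participant.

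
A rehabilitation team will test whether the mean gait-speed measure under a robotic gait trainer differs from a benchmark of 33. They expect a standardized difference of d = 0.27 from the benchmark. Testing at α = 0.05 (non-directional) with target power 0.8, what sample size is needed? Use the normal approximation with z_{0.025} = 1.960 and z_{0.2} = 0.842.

n = 108

For a one-sample test: n = ((z_{α/2} + z_β) / d)².
z_{α/2} + z_β = 1.960 + 0.842 = 2.802.
n = (2.802 / 0.27)² = 10.378² = 107.70.
Round up.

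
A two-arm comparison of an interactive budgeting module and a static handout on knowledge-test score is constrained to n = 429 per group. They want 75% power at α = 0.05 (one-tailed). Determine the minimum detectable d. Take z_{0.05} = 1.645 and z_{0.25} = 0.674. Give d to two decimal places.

d_min ≈ 0.16

For two independent groups of n = 429 each: d_min = (z_{α} + z_β)·√(2/n).
z-sum = 1.645 + 0.674 = 2.319.
d_min = 2.319 × √(2/429) = 2.319 × 0.0683 = 0.158.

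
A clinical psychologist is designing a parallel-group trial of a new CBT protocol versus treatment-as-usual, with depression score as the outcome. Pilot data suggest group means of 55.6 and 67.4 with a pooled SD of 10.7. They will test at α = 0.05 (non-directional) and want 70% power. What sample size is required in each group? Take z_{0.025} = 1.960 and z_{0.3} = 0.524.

Cohen's d = |M₁ − M₂| / SD_pooled = |55.6 − 67.4| / 10.7 = 11.8 / 10.7 = 1.103.
For two independent groups with equal n: n = 2·((z_{α/2} + z_β) / d)².
z_{α/2} + z_β = 1.960 + 0.524 = 2.484.
n = 2 × (2.484 / 1.103)² = 2 × 2.252² = 2 × 5.07 = 10.1.
Round up to the next whole participant.

n = 11 per group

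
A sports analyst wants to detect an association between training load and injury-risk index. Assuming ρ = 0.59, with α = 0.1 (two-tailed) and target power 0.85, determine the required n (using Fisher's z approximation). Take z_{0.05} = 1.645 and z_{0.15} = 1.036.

Fisher's z: C = ½·ln((1+r)/(1−r)) = ½·ln(3.8780) = 0.6777.
n = ((z_{α/2} + z_β)/C)² + 3.
(1.645 + 1.036) / 0.6777 = 2.681 / 0.6777 = 3.956.
n = 3.956² + 3 = 15.65 + 3 = 18.7.
Round up.

n = 19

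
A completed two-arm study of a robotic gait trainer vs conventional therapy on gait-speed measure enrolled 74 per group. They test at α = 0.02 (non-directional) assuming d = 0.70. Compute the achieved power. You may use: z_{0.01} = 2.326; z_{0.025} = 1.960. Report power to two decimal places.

power ≈ 0.97

For two equal groups, power = Φ(d·√(n/2) − z_{α/2}).
d·√(n/2) = 0.70 × √(74/2) = 0.70 × 6.083 = 4.258.
z_β = 4.258 − 2.326 = 1.932.
Power = Φ(1.932) = 0.973.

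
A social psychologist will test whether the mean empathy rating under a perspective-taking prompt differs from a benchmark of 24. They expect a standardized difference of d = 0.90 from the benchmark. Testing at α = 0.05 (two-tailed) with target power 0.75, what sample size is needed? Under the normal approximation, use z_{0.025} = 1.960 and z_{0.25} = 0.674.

For a one-sample test: n = ((z_{α/2} + z_β) / d)².
z_{α/2} + z_β = 1.960 + 0.674 = 2.634.
n = (2.634 / 0.90)² = 2.927² = 8.57.
Round up.

n = 9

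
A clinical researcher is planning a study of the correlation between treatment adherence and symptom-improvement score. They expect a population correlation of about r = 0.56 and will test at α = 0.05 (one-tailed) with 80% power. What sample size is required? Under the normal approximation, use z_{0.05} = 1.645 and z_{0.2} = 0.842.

n = 19

Fisher's z: C = ½·ln((1+r)/(1−r)) = ½·ln(3.5455) = 0.6328.
n = ((z_{α} + z_β)/C)² + 3.
(1.645 + 0.842) / 0.6328 = 2.487 / 0.6328 = 3.930.
n = 3.930² + 3 = 15.45 + 3 = 18.4.
Round up.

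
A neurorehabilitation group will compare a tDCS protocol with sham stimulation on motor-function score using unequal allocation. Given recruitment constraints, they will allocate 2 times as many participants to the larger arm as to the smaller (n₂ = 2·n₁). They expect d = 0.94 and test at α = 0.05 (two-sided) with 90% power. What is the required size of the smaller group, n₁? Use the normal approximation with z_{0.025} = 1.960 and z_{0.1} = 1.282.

n₁ = 18

With allocation ratio k = n₂/n₁ = 2, Var(x̄₁−x̄₂) = σ²(1/n₁ + 1/(k·n₁)) = σ²·(k+1)/(k·n₁).
So n₁ = (1 + 1/k)·((z_{α/2} + z_β)/d)² = 1.500 × (3.242/0.94)².
n₁ = 1.500 × 11.90 = 17.8.
Round up: n₁ = 18, giving n₂ = 2 × 18 = 36.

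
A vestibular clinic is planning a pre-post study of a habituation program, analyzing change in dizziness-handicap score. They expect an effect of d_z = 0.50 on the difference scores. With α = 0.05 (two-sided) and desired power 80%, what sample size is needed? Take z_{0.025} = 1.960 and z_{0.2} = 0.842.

n = 32 pairs

For a paired (one-sample on differences) test: n = ((z_{α/2} + z_β) / d)².
z_{α/2} + z_β = 1.960 + 0.842 = 2.802.
n = (2.802 / 0.50)² = 5.604² = 31.40.
Round up.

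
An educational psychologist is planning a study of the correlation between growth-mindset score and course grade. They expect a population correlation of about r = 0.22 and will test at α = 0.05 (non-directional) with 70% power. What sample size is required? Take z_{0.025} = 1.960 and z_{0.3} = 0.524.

Fisher's z: C = ½·ln((1+r)/(1−r)) = ½·ln(1.5641) = 0.2237.
n = ((z_{α/2} + z_β)/C)² + 3.
(1.960 + 0.524) / 0.2237 = 2.484 / 0.2237 = 11.104.
n = 11.104² + 3 = 123.30 + 3 = 126.3.
Round up.

n = 127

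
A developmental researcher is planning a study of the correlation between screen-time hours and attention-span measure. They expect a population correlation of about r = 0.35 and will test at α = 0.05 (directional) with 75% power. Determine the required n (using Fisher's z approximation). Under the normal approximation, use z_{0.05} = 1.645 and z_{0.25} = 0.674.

Fisher's z: C = ½·ln((1+r)/(1−r)) = ½·ln(2.0769) = 0.3654.
n = ((z_{α} + z_β)/C)² + 3.
(1.645 + 0.674) / 0.3654 = 2.319 / 0.3654 = 6.346.
n = 6.346² + 3 = 40.28 + 3 = 43.3.
Round up.

n = 44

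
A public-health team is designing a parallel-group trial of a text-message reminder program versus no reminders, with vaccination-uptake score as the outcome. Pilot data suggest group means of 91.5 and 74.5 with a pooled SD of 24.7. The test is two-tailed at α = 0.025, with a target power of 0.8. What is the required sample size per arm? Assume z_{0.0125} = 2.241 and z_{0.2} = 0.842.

n = 41 per group

Cohen's d = |M₁ − M₂| / SD_pooled = |91.5 − 74.5| / 24.7 = 17.0 / 24.7 = 0.688.
For two independent groups with equal n: n = 2·((z_{α/2} + z_β) / d)².
z_{α/2} + z_β = 2.241 + 0.842 = 3.083.
n = 2 × (3.083 / 0.688)² = 2 × 4.481² = 2 × 20.08 = 40.2.
Round up to the next whole participant.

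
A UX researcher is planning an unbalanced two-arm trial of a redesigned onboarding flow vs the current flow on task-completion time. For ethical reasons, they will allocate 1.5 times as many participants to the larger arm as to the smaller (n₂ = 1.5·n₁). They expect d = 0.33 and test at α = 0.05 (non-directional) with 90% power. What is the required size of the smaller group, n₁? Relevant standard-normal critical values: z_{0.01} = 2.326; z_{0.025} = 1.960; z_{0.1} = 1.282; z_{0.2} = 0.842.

n₁ = 161

With allocation ratio k = n₂/n₁ = 1.5, Var(x̄₁−x̄₂) = σ²(1/n₁ + 1/(k·n₁)) = σ²·(k+1)/(k·n₁).
So n₁ = (1 + 1/k)·((z_{α/2} + z_β)/d)² = 1.667 × (3.242/0.33)².
n₁ = 1.667 × 96.52 = 160.9.
Round up: n₁ = 161, giving n₂ = ⌈1.5 × 161⌉ = ⌈241.5⌉ = 242.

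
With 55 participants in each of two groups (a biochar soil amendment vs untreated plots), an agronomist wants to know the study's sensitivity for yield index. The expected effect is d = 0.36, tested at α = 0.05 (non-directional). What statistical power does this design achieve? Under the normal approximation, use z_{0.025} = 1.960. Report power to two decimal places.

For two equal groups, power = Φ(d·√(n/2) − z_{α/2}).
d·√(n/2) = 0.36 × √(55/2) = 0.36 × 5.244 = 1.888.
z_β = 1.888 − 1.960 = -0.072.
Power = Φ(-0.072) = 0.471.

power ≈ 0.47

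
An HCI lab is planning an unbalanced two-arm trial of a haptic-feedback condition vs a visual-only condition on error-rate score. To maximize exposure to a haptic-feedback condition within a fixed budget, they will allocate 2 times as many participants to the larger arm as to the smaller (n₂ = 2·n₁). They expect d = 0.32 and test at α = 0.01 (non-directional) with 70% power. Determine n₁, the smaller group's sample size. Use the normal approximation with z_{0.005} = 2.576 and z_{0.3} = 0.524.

With allocation ratio k = n₂/n₁ = 2, Var(x̄₁−x̄₂) = σ²(1/n₁ + 1/(k·n₁)) = σ²·(k+1)/(k·n₁).
So n₁ = (1 + 1/k)·((z_{α/2} + z_β)/d)² = 1.500 × (3.100/0.32)².
n₁ = 1.500 × 93.85 = 140.8.
Round up: n₁ = 141, giving n₂ = 2 × 141 = 282.

n₁ = 141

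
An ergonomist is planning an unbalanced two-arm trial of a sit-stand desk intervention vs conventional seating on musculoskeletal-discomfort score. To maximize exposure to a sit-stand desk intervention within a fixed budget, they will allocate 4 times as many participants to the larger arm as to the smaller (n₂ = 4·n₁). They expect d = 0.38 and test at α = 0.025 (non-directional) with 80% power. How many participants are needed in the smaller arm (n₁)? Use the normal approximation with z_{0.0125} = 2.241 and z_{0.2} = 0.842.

n₁ = 83

With allocation ratio k = n₂/n₁ = 4, Var(x̄₁−x̄₂) = σ²(1/n₁ + 1/(k·n₁)) = σ²·(k+1)/(k·n₁).
So n₁ = (1 + 1/k)·((z_{α/2} + z_β)/d)² = 1.250 × (3.083/0.38)².
n₁ = 1.250 × 65.82 = 82.3.
Round up: n₁ = 83, giving n₂ = 4 × 83 = 332.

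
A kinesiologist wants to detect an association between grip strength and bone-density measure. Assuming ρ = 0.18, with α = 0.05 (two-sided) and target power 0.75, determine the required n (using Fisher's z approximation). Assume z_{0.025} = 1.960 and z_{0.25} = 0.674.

n = 213

Fisher's z: C = ½·ln((1+r)/(1−r)) = ½·ln(1.4390) = 0.1820.
n = ((z_{α/2} + z_β)/C)² + 3.
(1.960 + 0.674) / 0.1820 = 2.634 / 0.1820 = 14.473.
n = 14.473² + 3 = 209.45 + 3 = 212.5.
Round up.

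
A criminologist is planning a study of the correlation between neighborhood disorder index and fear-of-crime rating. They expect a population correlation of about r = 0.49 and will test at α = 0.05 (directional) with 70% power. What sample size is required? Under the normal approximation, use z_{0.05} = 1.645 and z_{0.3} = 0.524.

n = 20

Fisher's z: C = ½·ln((1+r)/(1−r)) = ½·ln(2.9216) = 0.5361.
n = ((z_{α} + z_β)/C)² + 3.
(1.645 + 0.524) / 0.5361 = 2.169 / 0.5361 = 4.046.
n = 4.046² + 3 = 16.37 + 3 = 19.4.
Round up.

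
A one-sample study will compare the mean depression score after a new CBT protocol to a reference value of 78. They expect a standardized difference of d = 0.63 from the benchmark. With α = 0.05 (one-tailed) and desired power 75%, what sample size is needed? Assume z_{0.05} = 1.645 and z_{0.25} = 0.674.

n = 14

For a one-sample test: n = ((z_{α} + z_β) / d)².
z_{α} + z_β = 1.645 + 0.674 = 2.319.
n = (2.319 / 0.63)² = 3.681² = 13.55.
Round up.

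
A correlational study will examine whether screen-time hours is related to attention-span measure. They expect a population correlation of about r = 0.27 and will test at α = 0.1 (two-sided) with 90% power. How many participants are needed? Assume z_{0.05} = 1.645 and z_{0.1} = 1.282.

Fisher's z: C = ½·ln((1+r)/(1−r)) = ½·ln(1.7397) = 0.2769.
n = ((z_{α/2} + z_β)/C)² + 3.
(1.645 + 1.282) / 0.2769 = 2.927 / 0.2769 = 10.571.
n = 10.571² + 3 = 111.74 + 3 = 114.7.
Round up.

n = 115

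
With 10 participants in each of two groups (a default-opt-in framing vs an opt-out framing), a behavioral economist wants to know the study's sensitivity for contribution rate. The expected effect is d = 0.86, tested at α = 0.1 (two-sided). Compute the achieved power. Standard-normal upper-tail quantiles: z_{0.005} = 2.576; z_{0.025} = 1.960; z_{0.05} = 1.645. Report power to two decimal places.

For two equal groups, power = Φ(d·√(n/2) − z_{α/2}).
d·√(n/2) = 0.86 × √(10/2) = 0.86 × 2.236 = 1.923.
z_β = 1.923 − 1.645 = 0.278.
Power = Φ(0.278) = 0.610.

power ≈ 0.61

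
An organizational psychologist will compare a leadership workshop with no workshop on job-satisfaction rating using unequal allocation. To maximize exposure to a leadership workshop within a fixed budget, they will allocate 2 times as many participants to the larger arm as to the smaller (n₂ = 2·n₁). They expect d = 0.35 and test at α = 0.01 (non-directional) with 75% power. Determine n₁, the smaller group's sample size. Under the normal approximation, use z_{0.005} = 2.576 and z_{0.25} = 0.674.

n₁ = 130

With allocation ratio k = n₂/n₁ = 2, Var(x̄₁−x̄₂) = σ²(1/n₁ + 1/(k·n₁)) = σ²·(k+1)/(k·n₁).
So n₁ = (1 + 1/k)·((z_{α/2} + z_β)/d)² = 1.500 × (3.250/0.35)².
n₁ = 1.500 × 86.22 = 129.3.
Round up: n₁ = 130, giving n₂ = 2 × 130 = 260.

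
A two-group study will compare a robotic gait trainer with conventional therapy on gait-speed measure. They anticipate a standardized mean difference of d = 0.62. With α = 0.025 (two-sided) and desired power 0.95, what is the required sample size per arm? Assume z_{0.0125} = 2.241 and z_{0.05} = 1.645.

n = 79 per group

For two independent groups with equal n: n = 2·((z_{α/2} + z_β) / d)².
z_{α/2} + z_β = 2.241 + 1.645 = 3.886.
n = 2 × (3.886 / 0.62)² = 2 × 6.268² = 2 × 39.28 = 78.6.
Round up to the next whole participant.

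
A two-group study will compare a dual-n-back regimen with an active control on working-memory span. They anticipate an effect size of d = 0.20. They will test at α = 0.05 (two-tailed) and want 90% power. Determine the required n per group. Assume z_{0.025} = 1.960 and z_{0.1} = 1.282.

n = 526 per group

For two independent groups with equal n: n = 2·((z_{α/2} + z_β) / d)².
z_{α/2} + z_β = 1.960 + 1.282 = 3.242.
n = 2 × (3.242 / 0.20)² = 2 × 16.210² = 2 × 262.76 = 525.5.
Round up to the next whole participant.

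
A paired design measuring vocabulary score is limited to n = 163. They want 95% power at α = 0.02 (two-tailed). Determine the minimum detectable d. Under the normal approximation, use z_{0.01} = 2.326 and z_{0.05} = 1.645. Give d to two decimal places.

For a single sample (or paired design) of n = 163: d_min = (z_{α/2} + z_β)/√n.
z-sum = 2.326 + 1.645 = 3.971.
d_min = 3.971 / √163 = 3.971 / 12.767 = 0.311.

d_min ≈ 0.31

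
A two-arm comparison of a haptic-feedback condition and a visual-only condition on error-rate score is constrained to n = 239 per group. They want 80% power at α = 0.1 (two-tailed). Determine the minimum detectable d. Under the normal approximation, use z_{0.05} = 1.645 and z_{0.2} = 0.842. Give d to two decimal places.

d_min ≈ 0.23

For two independent groups of n = 239 each: d_min = (z_{α/2} + z_β)·√(2/n).
z-sum = 1.645 + 0.842 = 2.487.
d_min = 2.487 × √(2/239) = 2.487 × 0.0915 = 0.228.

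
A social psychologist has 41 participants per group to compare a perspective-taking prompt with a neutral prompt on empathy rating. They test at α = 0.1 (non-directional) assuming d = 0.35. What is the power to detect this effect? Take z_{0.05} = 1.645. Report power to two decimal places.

power ≈ 0.48

For two equal groups, power = Φ(d·√(n/2) − z_{α/2}).
d·√(n/2) = 0.35 × √(41/2) = 0.35 × 4.528 = 1.585.
z_β = 1.585 − 1.645 = -0.060.
Power = Φ(-0.060) = 0.476.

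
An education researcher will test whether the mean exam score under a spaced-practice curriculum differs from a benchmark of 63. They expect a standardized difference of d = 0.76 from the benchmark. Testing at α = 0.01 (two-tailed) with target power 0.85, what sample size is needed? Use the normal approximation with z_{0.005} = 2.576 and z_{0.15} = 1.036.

n = 23

For a one-sample test: n = ((z_{α/2} + z_β) / d)².
z_{α/2} + z_β = 2.576 + 1.036 = 3.612.
n = (3.612 / 0.76)² = 4.753² = 22.59.
Round up.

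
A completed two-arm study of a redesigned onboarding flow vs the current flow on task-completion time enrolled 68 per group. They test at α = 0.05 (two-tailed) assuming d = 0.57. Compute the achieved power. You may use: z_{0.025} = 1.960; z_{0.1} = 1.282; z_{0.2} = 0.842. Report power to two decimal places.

For two equal groups, power = Φ(d·√(n/2) − z_{α/2}).
d·√(n/2) = 0.57 × √(68/2) = 0.57 × 5.831 = 3.324.
z_β = 3.324 − 1.960 = 1.364.
Power = Φ(1.364) = 0.914.

power ≈ 0.91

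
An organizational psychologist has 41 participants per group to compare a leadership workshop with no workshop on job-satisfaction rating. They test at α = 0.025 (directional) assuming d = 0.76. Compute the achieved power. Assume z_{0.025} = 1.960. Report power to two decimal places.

For two equal groups, power = Φ(d·√(n/2) − z_{α}).
d·√(n/2) = 0.76 × √(41/2) = 0.76 × 4.528 = 3.441.
z_β = 3.441 − 1.960 = 1.481.
Power = Φ(1.481) = 0.931.

power ≈ 0.93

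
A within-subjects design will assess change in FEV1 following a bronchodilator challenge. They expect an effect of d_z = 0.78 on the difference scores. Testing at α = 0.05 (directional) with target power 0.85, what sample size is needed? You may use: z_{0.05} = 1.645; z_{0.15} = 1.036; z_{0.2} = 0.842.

For a paired (one-sample on differences) test: n = ((z_{α} + z_β) / d)².
z_{α} + z_β = 1.645 + 1.036 = 2.681.
n = (2.681 / 0.78)² = 3.437² = 11.81.
Round up.

n = 12 pairs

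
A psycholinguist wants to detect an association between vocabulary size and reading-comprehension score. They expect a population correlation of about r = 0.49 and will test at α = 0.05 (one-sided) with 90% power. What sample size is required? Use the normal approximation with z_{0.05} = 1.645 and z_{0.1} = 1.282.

n = 33

Fisher's z: C = ½·ln((1+r)/(1−r)) = ½·ln(2.9216) = 0.5361.
n = ((z_{α} + z_β)/C)² + 3.
(1.645 + 1.282) / 0.5361 = 2.927 / 0.5361 = 5.460.
n = 5.460² + 3 = 29.81 + 3 = 32.8.
Round up.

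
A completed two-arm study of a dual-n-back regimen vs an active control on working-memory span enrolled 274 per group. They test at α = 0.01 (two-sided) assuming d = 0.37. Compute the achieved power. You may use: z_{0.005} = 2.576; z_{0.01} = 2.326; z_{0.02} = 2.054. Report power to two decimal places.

power ≈ 0.96

For two equal groups, power = Φ(d·√(n/2) − z_{α/2}).
d·√(n/2) = 0.37 × √(274/2) = 0.37 × 11.705 = 4.331.
z_β = 4.331 − 2.576 = 1.755.
Power = Φ(1.755) = 0.960.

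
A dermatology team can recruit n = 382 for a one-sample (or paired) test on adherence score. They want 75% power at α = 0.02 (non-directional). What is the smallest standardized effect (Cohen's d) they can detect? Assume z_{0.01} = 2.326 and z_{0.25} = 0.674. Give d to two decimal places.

For a single sample (or paired design) of n = 382: d_min = (z_{α/2} + z_β)/√n.
z-sum = 2.326 + 0.674 = 3.000.
d_min = 3.000 / √382 = 3.000 / 19.545 = 0.153.

d_min ≈ 0.15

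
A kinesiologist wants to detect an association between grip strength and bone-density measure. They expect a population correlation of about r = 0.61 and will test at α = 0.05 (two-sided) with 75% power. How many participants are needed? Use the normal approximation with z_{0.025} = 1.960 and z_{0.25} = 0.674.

Fisher's z: C = ½·ln((1+r)/(1−r)) = ½·ln(4.1282) = 0.7089.
n = ((z_{α/2} + z_β)/C)² + 3.
(1.960 + 0.674) / 0.7089 = 2.634 / 0.7089 = 3.716.
n = 3.716² + 3 = 13.81 + 3 = 16.8.
Round up.

n = 17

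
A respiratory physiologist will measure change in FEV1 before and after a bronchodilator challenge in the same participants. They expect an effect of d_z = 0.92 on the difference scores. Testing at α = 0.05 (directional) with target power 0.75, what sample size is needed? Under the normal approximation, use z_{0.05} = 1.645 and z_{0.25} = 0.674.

For a paired (one-sample on differences) test: n = ((z_{α} + z_β) / d)².
z_{α} + z_β = 1.645 + 0.674 = 2.319.
n = (2.319 / 0.92)² = 2.521² = 6.35.
Round up.

n = 7 pairs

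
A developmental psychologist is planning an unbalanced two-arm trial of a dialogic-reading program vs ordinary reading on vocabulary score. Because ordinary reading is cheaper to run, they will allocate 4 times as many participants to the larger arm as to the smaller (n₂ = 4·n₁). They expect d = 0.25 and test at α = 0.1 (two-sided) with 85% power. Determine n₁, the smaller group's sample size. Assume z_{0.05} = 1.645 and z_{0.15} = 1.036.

n₁ = 144

With allocation ratio k = n₂/n₁ = 4, Var(x̄₁−x̄₂) = σ²(1/n₁ + 1/(k·n₁)) = σ²·(k+1)/(k·n₁).
So n₁ = (1 + 1/k)·((z_{α/2} + z_β)/d)² = 1.250 × (2.681/0.25)².
n₁ = 1.250 × 115.00 = 143.8.
Round up: n₁ = 144, giving n₂ = 4 × 144 = 576.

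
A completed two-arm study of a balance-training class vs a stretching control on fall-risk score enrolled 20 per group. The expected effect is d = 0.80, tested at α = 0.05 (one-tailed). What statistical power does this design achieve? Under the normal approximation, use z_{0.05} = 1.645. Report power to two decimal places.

power ≈ 0.81

For two equal groups, power = Φ(d·√(n/2) − z_{α}).
d·√(n/2) = 0.80 × √(20/2) = 0.80 × 3.162 = 2.530.
z_β = 2.530 − 1.645 = 0.885.
Power = Φ(0.885) = 0.812.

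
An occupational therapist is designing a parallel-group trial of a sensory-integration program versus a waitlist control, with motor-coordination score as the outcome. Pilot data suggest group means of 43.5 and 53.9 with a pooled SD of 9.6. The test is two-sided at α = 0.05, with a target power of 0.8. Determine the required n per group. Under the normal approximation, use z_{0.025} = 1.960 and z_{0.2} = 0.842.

n = 14 per group

Cohen's d = |M₁ − M₂| / SD_pooled = |43.5 − 53.9| / 9.6 = 10.4 / 9.6 = 1.083.
For two independent groups with equal n: n = 2·((z_{α/2} + z_β) / d)².
z_{α/2} + z_β = 1.960 + 0.842 = 2.802.
n = 2 × (2.802 / 1.083)² = 2 × 2.587² = 2 × 6.69 = 13.4.
Round up to the next whole participant.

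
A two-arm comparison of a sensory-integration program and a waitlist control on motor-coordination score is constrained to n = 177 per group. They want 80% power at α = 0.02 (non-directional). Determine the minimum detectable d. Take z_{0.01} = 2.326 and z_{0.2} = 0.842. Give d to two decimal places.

d_min ≈ 0.34

For two independent groups of n = 177 each: d_min = (z_{α/2} + z_β)·√(2/n).
z-sum = 2.326 + 0.842 = 3.168.
d_min = 3.168 × √(2/177) = 3.168 × 0.1063 = 0.337.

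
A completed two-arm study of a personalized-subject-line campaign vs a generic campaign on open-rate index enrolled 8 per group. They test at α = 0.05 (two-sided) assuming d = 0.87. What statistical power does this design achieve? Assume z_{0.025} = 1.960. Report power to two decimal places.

For two equal groups, power = Φ(d·√(n/2) − z_{α/2}).
d·√(n/2) = 0.87 × √(8/2) = 0.87 × 2.000 = 1.740.
z_β = 1.740 − 1.960 = -0.220.
Power = Φ(-0.220) = 0.413.

power ≈ 0.41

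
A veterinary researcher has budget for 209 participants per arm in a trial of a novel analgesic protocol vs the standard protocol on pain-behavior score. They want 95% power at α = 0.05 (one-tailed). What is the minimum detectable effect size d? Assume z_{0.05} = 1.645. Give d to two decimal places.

d_min ≈ 0.32

For two independent groups of n = 209 each: d_min = (z_{α} + z_β)·√(2/n).
z-sum = 1.645 + 1.645 = 3.290.
d_min = 3.290 × √(2/209) = 3.290 × 0.0978 = 0.322.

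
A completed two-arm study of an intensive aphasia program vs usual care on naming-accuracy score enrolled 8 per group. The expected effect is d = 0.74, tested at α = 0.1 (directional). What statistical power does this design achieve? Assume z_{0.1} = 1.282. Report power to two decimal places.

power ≈ 0.58

For two equal groups, power = Φ(d·√(n/2) − z_{α}).
d·√(n/2) = 0.74 × √(8/2) = 0.74 × 2.000 = 1.480.
z_β = 1.480 − 1.282 = 0.198.
Power = Φ(0.198) = 0.578.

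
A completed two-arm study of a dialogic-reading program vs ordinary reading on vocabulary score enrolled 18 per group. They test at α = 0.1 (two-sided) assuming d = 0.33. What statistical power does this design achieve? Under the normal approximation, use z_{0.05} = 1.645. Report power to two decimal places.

power ≈ 0.26

For two equal groups, power = Φ(d·√(n/2) − z_{α/2}).
d·√(n/2) = 0.33 × √(18/2) = 0.33 × 3.000 = 0.990.
z_β = 0.990 − 1.645 = -0.655.
Power = Φ(-0.655) = 0.256.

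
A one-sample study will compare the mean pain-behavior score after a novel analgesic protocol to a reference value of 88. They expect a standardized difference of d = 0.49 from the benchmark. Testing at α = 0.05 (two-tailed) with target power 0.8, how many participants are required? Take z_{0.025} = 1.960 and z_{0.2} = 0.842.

For a one-sample test: n = ((z_{α/2} + z_β) / d)².
z_{α/2} + z_β = 1.960 + 0.842 = 2.802.
n = (2.802 / 0.49)² = 5.718² = 32.70.
Round up.

n = 33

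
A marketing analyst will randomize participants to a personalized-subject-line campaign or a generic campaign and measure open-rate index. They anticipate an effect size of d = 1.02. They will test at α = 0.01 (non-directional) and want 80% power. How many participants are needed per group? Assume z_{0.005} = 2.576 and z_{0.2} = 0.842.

n = 23 per group

For two independent groups with equal n: n = 2·((z_{α/2} + z_β) / d)².
z_{α/2} + z_β = 2.576 + 0.842 = 3.418.
n = 2 × (3.418 / 1.02)² = 2 × 3.351² = 2 × 11.23 = 22.5.
Round up to the next whole participant.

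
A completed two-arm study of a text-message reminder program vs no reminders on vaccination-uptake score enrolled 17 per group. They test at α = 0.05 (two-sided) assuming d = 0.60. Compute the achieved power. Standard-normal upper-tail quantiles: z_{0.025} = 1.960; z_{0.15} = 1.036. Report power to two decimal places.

For two equal groups, power = Φ(d·√(n/2) − z_{α/2}).
d·√(n/2) = 0.60 × √(17/2) = 0.60 × 2.915 = 1.749.
z_β = 1.749 − 1.960 = -0.211.
Power = Φ(-0.211) = 0.417.

power ≈ 0.42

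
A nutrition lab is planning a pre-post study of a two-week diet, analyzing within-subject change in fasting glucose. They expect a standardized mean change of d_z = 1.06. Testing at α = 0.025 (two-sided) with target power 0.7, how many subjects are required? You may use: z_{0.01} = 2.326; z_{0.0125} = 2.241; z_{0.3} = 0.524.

For a paired (one-sample on differences) test: n = ((z_{α/2} + z_β) / d)².
z_{α/2} + z_β = 2.241 + 0.524 = 2.765.
n = (2.765 / 1.06)² = 2.608² = 6.80.
Round up.

n = 7 pairs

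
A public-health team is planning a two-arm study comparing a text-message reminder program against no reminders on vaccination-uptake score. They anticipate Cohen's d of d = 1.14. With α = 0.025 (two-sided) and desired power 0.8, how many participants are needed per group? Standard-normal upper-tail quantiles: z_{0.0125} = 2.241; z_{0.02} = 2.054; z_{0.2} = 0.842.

n = 15 per group

For two independent groups with equal n: n = 2·((z_{α/2} + z_β) / d)².
z_{α/2} + z_β = 2.241 + 0.842 = 3.083.
n = 2 × (3.083 / 1.14)² = 2 × 2.704² = 2 × 7.31 = 14.6.
Round up to the next whole participant.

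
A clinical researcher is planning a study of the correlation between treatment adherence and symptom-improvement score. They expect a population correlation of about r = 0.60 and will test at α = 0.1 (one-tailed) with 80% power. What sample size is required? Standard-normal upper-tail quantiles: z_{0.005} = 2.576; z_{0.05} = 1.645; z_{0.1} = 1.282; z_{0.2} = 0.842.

Fisher's z: C = ½·ln((1+r)/(1−r)) = ½·ln(4.0000) = 0.6931.
n = ((z_{α} + z_β)/C)² + 3.
(1.282 + 0.842) / 0.6931 = 2.124 / 0.6931 = 3.064.
n = 3.064² + 3 = 9.39 + 3 = 12.4.
Round up.

n = 13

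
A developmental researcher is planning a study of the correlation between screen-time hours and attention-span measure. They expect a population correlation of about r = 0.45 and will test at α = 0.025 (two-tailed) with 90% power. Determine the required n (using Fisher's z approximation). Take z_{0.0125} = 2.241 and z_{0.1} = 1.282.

n = 56

Fisher's z: C = ½·ln((1+r)/(1−r)) = ½·ln(2.6364) = 0.4847.
n = ((z_{α/2} + z_β)/C)² + 3.
(2.241 + 1.282) / 0.4847 = 3.523 / 0.4847 = 7.268.
n = 7.268² + 3 = 52.83 + 3 = 55.8.
Round up.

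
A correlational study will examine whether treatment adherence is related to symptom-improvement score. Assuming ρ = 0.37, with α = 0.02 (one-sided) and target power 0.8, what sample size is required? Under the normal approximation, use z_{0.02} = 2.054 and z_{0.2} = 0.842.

Fisher's z: C = ½·ln((1+r)/(1−r)) = ½·ln(2.1746) = 0.3884.
n = ((z_{α} + z_β)/C)² + 3.
(2.054 + 0.842) / 0.3884 = 2.896 / 0.3884 = 7.456.
n = 7.456² + 3 = 55.60 + 3 = 58.6.
Round up.

n = 59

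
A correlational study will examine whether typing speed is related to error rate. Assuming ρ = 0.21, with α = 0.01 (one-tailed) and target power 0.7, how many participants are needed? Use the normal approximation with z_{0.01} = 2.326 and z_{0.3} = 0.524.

n = 182

Fisher's z: C = ½·ln((1+r)/(1−r)) = ½·ln(1.5316) = 0.2132.
n = ((z_{α} + z_β)/C)² + 3.
(2.326 + 0.524) / 0.2132 = 2.850 / 0.2132 = 13.368.
n = 13.368² + 3 = 178.70 + 3 = 181.7.
Round up.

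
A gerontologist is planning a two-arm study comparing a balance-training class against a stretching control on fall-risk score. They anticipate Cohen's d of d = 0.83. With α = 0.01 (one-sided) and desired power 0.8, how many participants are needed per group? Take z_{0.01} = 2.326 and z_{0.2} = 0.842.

n = 30 per group

For two independent groups with equal n: n = 2·((z_{α} + z_β) / d)².
z_{α} + z_β = 2.326 + 0.842 = 3.168.
n = 2 × (3.168 / 0.83)² = 2 × 3.817² = 2 × 14.57 = 29.1.
Round up to the next whole participant.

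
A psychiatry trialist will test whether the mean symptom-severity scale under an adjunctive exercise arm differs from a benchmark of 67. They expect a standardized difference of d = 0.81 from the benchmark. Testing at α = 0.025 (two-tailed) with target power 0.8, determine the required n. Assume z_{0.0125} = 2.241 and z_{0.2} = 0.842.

For a one-sample test: n = ((z_{α/2} + z_β) / d)².
z_{α/2} + z_β = 2.241 + 0.842 = 3.083.
n = (3.083 / 0.81)² = 3.806² = 14.49.
Round up.

n = 15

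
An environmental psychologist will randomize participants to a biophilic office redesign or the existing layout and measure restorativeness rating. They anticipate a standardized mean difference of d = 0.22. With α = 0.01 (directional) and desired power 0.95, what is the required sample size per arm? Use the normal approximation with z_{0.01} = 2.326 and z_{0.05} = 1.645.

n = 652 per group

For two independent groups with equal n: n = 2·((z_{α} + z_β) / d)².
z_{α} + z_β = 2.326 + 1.645 = 3.971.
n = 2 × (3.971 / 0.22)² = 2 × 18.050² = 2 × 325.80 = 651.6.
Round up to the next whole participant.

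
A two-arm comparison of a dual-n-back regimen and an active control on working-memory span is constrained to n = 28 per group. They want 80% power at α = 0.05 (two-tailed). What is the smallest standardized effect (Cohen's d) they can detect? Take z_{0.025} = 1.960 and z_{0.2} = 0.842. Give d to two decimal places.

For two independent groups of n = 28 each: d_min = (z_{α/2} + z_β)·√(2/n).
z-sum = 1.960 + 0.842 = 2.802.
d_min = 2.802 × √(2/28) = 2.802 × 0.2673 = 0.749.

d_min ≈ 0.75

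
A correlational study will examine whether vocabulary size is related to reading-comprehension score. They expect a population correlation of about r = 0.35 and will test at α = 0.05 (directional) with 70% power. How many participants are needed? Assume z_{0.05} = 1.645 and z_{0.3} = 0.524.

Fisher's z: C = ½·ln((1+r)/(1−r)) = ½·ln(2.0769) = 0.3654.
n = ((z_{α} + z_β)/C)² + 3.
(1.645 + 0.524) / 0.3654 = 2.169 / 0.3654 = 5.936.
n = 5.936² + 3 = 35.24 + 3 = 38.2.
Round up.

n = 39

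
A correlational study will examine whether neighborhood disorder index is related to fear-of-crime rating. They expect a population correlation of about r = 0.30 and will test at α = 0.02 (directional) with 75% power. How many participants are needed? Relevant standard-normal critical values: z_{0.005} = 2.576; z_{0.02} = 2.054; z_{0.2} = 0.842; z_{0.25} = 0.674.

n = 81

Fisher's z: C = ½·ln((1+r)/(1−r)) = ½·ln(1.8571) = 0.3095.
n = ((z_{α} + z_β)/C)² + 3.
(2.054 + 0.674) / 0.3095 = 2.728 / 0.3095 = 8.814.
n = 8.814² + 3 = 77.69 + 3 = 80.7.
Round up.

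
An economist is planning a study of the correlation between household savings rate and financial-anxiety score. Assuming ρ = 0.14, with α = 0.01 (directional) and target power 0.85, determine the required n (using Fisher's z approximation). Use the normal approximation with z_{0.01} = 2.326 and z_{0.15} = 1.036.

n = 573

Fisher's z: C = ½·ln((1+r)/(1−r)) = ½·ln(1.3256) = 0.1409.
n = ((z_{α} + z_β)/C)² + 3.
(2.326 + 1.036) / 0.1409 = 3.362 / 0.1409 = 23.861.
n = 23.861² + 3 = 569.34 + 3 = 572.3.
Round up.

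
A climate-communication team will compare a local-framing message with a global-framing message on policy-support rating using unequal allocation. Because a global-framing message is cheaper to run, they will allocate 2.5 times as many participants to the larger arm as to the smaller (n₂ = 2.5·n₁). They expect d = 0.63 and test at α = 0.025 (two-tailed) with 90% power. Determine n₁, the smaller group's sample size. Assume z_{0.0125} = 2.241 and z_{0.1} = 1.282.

n₁ = 44

With allocation ratio k = n₂/n₁ = 2.5, Var(x̄₁−x̄₂) = σ²(1/n₁ + 1/(k·n₁)) = σ²·(k+1)/(k·n₁).
So n₁ = (1 + 1/k)·((z_{α/2} + z_β)/d)² = 1.400 × (3.523/0.63)².
n₁ = 1.400 × 31.27 = 43.8.
Round up: n₁ = 44, giving n₂ = 2.5 × 44 = 110.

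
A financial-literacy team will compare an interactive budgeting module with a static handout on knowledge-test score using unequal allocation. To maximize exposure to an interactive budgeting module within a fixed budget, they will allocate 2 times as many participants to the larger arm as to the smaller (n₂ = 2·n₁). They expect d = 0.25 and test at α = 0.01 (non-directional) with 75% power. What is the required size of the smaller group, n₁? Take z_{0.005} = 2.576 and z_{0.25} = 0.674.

n₁ = 254

With allocation ratio k = n₂/n₁ = 2, Var(x̄₁−x̄₂) = σ²(1/n₁ + 1/(k·n₁)) = σ²·(k+1)/(k·n₁).
So n₁ = (1 + 1/k)·((z_{α/2} + z_β)/d)² = 1.500 × (3.250/0.25)².
n₁ = 1.500 × 169.00 = 253.5.
Round up: n₁ = 254, giving n₂ = 2 × 254 = 508.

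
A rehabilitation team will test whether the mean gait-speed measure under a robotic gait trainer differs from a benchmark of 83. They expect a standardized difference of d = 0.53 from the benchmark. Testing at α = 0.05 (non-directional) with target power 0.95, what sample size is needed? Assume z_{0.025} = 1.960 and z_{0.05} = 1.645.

For a one-sample test: n = ((z_{α/2} + z_β) / d)².
z_{α/2} + z_β = 1.960 + 1.645 = 3.605.
n = (3.605 / 0.53)² = 6.802² = 46.27.
Round up.

n = 47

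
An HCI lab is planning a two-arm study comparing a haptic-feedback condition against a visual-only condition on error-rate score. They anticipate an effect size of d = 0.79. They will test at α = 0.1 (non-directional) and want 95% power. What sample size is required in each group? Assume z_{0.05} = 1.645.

For two independent groups with equal n: n = 2·((z_{α/2} + z_β) / d)².
z_{α/2} + z_β = 1.645 + 1.645 = 3.290.
n = 2 × (3.290 / 0.79)² = 2 × 4.165² = 2 × 17.34 = 34.7.
Round up to the next whole participant.

n = 35 per group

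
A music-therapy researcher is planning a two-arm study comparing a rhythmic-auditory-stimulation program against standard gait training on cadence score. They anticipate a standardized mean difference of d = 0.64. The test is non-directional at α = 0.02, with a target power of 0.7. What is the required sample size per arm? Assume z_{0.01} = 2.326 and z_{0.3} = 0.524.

n = 40 per group

For two independent groups with equal n: n = 2·((z_{α/2} + z_β) / d)².
z_{α/2} + z_β = 2.326 + 0.524 = 2.850.
n = 2 × (2.850 / 0.64)² = 2 × 4.453² = 2 × 19.83 = 39.7.
Round up to the next whole participant.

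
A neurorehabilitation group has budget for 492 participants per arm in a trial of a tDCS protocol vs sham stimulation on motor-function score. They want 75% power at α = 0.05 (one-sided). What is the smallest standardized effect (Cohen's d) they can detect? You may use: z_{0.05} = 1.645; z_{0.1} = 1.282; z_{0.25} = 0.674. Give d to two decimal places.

d_min ≈ 0.15

For two independent groups of n = 492 each: d_min = (z_{α} + z_β)·√(2/n).
z-sum = 1.645 + 0.674 = 2.319.
d_min = 2.319 × √(2/492) = 2.319 × 0.0638 = 0.148.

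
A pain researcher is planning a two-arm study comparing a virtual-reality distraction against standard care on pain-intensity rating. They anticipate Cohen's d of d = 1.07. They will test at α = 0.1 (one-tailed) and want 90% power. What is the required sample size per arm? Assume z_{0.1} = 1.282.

n = 12 per group

For two independent groups with equal n: n = 2·((z_{α} + z_β) / d)².
z_{α} + z_β = 1.282 + 1.282 = 2.564.
n = 2 × (2.564 / 1.07)² = 2 × 2.396² = 2 × 5.74 = 11.5.
Round up to the next whole participant.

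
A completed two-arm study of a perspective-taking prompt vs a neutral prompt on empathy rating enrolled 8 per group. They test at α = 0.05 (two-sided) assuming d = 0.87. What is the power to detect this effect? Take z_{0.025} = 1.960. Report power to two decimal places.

For two equal groups, power = Φ(d·√(n/2) − z_{α/2}).
d·√(n/2) = 0.87 × √(8/2) = 0.87 × 2.000 = 1.740.
z_β = 1.740 − 1.960 = -0.220.
Power = Φ(-0.220) = 0.413.

power ≈ 0.41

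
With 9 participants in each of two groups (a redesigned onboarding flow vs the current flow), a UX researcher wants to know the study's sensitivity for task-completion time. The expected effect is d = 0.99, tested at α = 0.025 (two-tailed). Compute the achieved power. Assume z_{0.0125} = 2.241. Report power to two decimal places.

For two equal groups, power = Φ(d·√(n/2) − z_{α/2}).
d·√(n/2) = 0.99 × √(9/2) = 0.99 × 2.121 = 2.100.
z_β = 2.100 − 2.241 = -0.141.
Power = Φ(-0.141) = 0.444.

power ≈ 0.44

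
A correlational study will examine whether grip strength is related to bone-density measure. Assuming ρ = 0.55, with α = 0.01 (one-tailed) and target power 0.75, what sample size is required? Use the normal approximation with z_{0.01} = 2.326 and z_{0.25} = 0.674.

n = 27

Fisher's z: C = ½·ln((1+r)/(1−r)) = ½·ln(3.4444) = 0.6184.
n = ((z_{α} + z_β)/C)² + 3.
(2.326 + 0.674) / 0.6184 = 3.000 / 0.6184 = 4.851.
n = 4.851² + 3 = 23.53 + 3 = 26.5.
Round up.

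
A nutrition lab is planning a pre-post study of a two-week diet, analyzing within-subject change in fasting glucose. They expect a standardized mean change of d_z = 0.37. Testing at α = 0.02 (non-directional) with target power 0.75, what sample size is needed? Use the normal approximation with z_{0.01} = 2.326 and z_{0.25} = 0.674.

n = 66 pairs

For a paired (one-sample on differences) test: n = ((z_{α/2} + z_β) / d)².
z_{α/2} + z_β = 2.326 + 0.674 = 3.000.
n = (3.000 / 0.37)² = 8.108² = 65.74.
Round up.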